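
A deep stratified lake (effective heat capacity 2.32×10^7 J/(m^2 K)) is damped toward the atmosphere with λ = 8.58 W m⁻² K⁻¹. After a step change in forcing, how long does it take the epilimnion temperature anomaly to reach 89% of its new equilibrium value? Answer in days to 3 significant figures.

69.1 days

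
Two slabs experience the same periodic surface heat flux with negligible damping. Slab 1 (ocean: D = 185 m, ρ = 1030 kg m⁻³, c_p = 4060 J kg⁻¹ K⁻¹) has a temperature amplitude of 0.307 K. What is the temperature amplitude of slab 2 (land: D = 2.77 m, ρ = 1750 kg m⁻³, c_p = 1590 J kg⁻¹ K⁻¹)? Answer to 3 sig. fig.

C_ocean = 7.74×10^8 J/(m²·K); C_land = 7.71×10^6 J/(m²·K).
A ∝ 1/C ⇒ A_land = A_ocean × C_ocean/C_land = 0.307 × 100 = 30.8 K.

30.8 K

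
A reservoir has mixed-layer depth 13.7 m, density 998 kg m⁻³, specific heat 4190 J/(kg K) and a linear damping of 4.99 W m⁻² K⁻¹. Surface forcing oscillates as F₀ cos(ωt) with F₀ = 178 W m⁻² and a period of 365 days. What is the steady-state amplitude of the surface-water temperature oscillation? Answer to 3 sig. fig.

Areal heat capacity C = ρ c_p D = 998 × 4190 × 13.7 = 5.73×10^7 J m⁻² K⁻¹.
Angular frequency ω = 2π / T = 2π / 3.15×10^7 s = 1.99×10^-7 s⁻¹.
√((Cω)² + λ²) = √((11.4)² + 4.99²) = 12.5 W/(m²·K).
Amplitude A = F₀ / √((Cω)²+λ²) = 178 / 12.5 = 14.3 K.

14.3 K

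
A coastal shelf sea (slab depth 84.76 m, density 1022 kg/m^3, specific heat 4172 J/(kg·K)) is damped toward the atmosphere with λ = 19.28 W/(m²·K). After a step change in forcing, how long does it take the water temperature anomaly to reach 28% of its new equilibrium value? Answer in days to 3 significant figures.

Areal heat capacity C = ρ c_p D = 1022 × 4172 × 84.76 = 3.61×10^8 J/(m^2 K).
τ = C / λ = 3.61×10^8 / 19.28 = 1.87×10^7 s.
Fraction reached: 1 − e^(−t/τ) = 0.28 ⇒ t = −τ ln(1 − 0.28) = τ × 0.329.
t = 6.16×10^6 s = 71.3 days.

71.3 days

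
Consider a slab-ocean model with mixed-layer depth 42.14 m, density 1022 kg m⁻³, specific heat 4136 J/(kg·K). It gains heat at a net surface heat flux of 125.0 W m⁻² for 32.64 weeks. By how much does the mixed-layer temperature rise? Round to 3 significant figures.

Areal heat capacity C = ρ c_p D = 1022 × 4136 × 42.14 = 1.78×10^8 J m⁻² K⁻¹.
Net heat input Q = F Δt = 125.0 × (32.64 weeks × 6.048×10^5 s/week) = 2.47×10^9 J/m².
ΔT = Q / C = 2.47×10^9 / 1.78×10^8 = 13.9 K.

13.9 K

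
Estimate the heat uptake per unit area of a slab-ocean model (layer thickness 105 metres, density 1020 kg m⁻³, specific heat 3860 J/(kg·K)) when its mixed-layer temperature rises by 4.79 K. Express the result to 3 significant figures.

1.98×10^9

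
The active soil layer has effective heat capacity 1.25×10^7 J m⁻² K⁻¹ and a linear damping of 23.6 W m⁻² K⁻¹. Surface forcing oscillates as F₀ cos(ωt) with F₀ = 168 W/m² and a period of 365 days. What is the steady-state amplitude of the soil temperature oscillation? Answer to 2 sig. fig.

7.1 K

Areal heat capacity C = 1.25×10^7 J m⁻² K⁻¹ (given).
Angular frequency ω = 2π / T = 2π / 3.15×10^7 s = 1.99×10^-7 s⁻¹.
√((Cω)² + λ²) = √((2.49)² + 23.6²) = 23.7 W/(m²·K).
Amplitude A = F₀ / √((Cω)²+λ²) = 168 / 23.7 = 7.08 K.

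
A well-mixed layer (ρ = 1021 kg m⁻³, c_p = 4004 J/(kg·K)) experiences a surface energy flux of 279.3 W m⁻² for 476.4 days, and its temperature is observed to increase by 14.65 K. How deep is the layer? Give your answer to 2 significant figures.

Heat input Q = F Δt = 279.3 × 4.12×10^7 s = 1.15×10^10 J/m².
Required areal heat capacity C = Q / ΔT = 7.85×10^8 J/(m²·K).
Depth D = C / (ρ c_p) = 7.85×10^8 / (1021 × 4004) = 192 m.

190 m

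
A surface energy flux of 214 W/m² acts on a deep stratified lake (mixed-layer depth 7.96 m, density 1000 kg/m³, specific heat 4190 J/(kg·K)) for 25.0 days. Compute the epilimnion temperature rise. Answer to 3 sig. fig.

Areal heat capacity C = ρ c_p D = 1000 × 4190 × 7.96 = 3.34×10^7 J/(m²·K).
Net heat input Q = F Δt = 214 × (25.0 days × 86400 s/day) = 4.62×10^8 J/m².
ΔT = Q / C = 4.62×10^8 / 3.34×10^7 = 13.9 K.

13.9 K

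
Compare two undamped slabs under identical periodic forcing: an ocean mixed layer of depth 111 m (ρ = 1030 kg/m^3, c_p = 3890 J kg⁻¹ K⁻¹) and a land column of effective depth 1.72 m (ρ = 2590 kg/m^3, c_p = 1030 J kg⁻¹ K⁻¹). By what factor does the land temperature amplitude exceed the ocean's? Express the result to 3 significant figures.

C_ocean = 1030 × 3890 × 111 = 4.45×10^8 J/(m²·K).
C_land = 2590 × 1030 × 1.72 = 4.59×10^6 J/(m²·K).
Undamped amplitude ∝ 1/C, so A_land/A_ocean = C_ocean/C_land = 96.9.

96.9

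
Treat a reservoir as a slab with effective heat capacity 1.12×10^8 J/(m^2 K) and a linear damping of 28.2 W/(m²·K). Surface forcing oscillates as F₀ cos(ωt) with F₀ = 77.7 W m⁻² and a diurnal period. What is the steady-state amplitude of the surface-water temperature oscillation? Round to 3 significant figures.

Areal heat capacity C = 1.12×10^8 J/(m^2 K) (given).
Angular frequency ω = 2π / T = 2π / 86400 s = 7.27×10^-5 s⁻¹.
√((Cω)² + λ²) = √((8140)² + 28.2²) = 8140 W/(m²·K).
Amplitude A = F₀ / √((Cω)²+λ²) = 77.7 / 8140 = 0.00954 K.

0.00954 K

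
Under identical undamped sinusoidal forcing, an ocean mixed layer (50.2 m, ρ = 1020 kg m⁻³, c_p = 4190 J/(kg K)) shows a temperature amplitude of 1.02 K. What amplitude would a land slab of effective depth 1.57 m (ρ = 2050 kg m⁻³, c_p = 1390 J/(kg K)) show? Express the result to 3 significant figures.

C_ocean = 2.15×10^8 J/(m²·K); C_land = 4.47×10^6 J/(m²·K).
A ∝ 1/C ⇒ A_land = A_ocean × C_ocean/C_land = 1.02 × 48.0 = 48.9 K.

48.9 K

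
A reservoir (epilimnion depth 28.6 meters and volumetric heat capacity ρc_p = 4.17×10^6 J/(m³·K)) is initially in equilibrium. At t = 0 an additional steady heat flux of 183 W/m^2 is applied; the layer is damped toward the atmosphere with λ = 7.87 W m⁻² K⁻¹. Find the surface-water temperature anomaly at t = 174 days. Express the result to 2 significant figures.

Areal heat capacity C = ρc_p × D = 4.17×10^6 × 28.6 = 1.19×10^8 J/(m²·K).
τ = C / λ = 1.19×10^8 / 7.87 = 1.52×10^7 s.
Equilibrium anomaly ΔT_eq = F / λ = 183 / 7.87 = 23.3 K.
t = 174 days = 1.50×10^7 s, so t/τ = 0.992.
ΔT(t) = ΔT_eq (1 − e^(−t/τ)) = 23.3 × (1 − e^−0.992) = 14.6 K.

15 K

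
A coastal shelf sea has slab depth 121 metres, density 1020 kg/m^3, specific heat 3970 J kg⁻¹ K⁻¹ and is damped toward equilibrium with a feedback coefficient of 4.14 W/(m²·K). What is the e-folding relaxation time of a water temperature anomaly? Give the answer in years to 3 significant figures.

Areal heat capacity C = ρ c_p D = 1020 × 3970 × 121 = 4.90×10^8 J m⁻² K⁻¹.
Relaxation time τ = C / λ = 4.90×10^8 / 4.14 = 1.18×10^8 s.
In years: 1.18×10^8 s / (3.156×10^7 s/year) = 3.75 years.

3.75 years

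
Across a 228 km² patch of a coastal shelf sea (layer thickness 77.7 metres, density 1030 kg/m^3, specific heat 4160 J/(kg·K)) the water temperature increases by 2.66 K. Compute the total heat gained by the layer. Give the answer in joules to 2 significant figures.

Areal heat capacity C = ρ c_p D = 1030 × 4160 × 77.7 = 3.33×10^8 J/(m^2 K).
Heat per unit area: q = C ΔT = 3.33×10^8 × 2.66 = 8.86×10^8 J/m².
Total heat: Q = q × A = 8.86×10^8 × (228 × 10⁶ m²) = 2.02×10^17 J.

2.0×10^17 J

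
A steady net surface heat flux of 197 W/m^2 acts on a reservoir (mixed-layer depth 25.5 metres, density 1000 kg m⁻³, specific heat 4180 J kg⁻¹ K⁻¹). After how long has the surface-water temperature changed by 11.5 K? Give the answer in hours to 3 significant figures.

1730 hours

Areal heat capacity C = ρ c_p D = 1000 × 4180 × 25.5 = 1.07×10^8 J/(m²·K).
Time required: Δt = C ΔT / F = 1.07×10^8 × 11.5 / 197 = 6.22×10^6 s.
In hours: 6.22×10^6 s / (3600 s/hour) = 1730 hours.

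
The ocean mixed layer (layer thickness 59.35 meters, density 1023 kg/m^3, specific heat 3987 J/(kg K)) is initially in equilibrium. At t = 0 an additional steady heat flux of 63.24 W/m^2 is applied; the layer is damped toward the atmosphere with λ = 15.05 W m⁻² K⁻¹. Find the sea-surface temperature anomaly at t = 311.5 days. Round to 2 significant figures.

3.4 K

Areal heat capacity C = ρ c_p D = 1023 × 3987 × 59.35 = 2.42×10^8 J m⁻² K⁻¹.
τ = C / λ = 2.42×10^8 / 15.05 = 1.61×10^7 s.
Equilibrium anomaly ΔT_eq = F / λ = 63.24 / 15.05 = 4.20 K.
t = 311.5 days = 2.69×10^7 s, so t/τ = 1.67.
ΔT(t) = ΔT_eq (1 − e^(−t/τ)) = 4.20 × (1 − e^−1.67) = 3.41 K.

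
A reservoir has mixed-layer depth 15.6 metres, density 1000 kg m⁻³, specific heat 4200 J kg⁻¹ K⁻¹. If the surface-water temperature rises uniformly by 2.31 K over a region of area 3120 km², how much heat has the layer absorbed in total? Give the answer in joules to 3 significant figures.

Areal heat capacity C = ρ c_p D = 1000 × 4200 × 15.6 = 6.55×10^7 J/(m^2 K).
Heat per unit area: q = C ΔT = 6.55×10^7 × 2.31 = 1.51×10^8 J/m².
Total heat: Q = q × A = 1.51×10^8 × (3120 × 10⁶ m²) = 4.72×10^17 J.

4.72×10^17 J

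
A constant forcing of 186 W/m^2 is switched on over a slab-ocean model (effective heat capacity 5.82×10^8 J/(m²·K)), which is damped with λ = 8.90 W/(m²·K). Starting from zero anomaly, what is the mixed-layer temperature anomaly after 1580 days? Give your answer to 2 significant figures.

Areal heat capacity C = 5.82×10^8 J/(m²·K) (given).
τ = C / λ = 5.82×10^8 / 8.90 = 6.54×10^7 s.
Equilibrium anomaly ΔT_eq = F / λ = 186 / 8.90 = 20.9 K.
t = 1580 days = 1.37×10^8 s, so t/τ = 2.09.
ΔT(t) = ΔT_eq (1 − e^(−t/τ)) = 20.9 × (1 − e^−2.09) = 18.3 K.

18 K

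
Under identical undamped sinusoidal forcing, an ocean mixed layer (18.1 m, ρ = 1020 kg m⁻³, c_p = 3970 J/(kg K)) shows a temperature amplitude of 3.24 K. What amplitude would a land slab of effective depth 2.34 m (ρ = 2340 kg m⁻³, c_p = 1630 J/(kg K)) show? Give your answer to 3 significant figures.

C_ocean = 7.33×10^7 J/(m²·K); C_land = 8.93×10^6 J/(m²·K).
A ∝ 1/C ⇒ A_land = A_ocean × C_ocean/C_land = 3.24 × 8.21 = 26.6 K.

26.6 K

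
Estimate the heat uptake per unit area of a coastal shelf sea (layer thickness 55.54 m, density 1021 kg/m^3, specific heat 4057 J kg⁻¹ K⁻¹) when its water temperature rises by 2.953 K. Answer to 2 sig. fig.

6.8×10^8

Areal heat capacity C = ρ c_p D = 1021 × 4057 × 55.54 = 2.30×10^8 J/(m²·K).
ΔQ = C ΔT = 2.30×10^8 × 2.953 = 6.79×10^8 J/m².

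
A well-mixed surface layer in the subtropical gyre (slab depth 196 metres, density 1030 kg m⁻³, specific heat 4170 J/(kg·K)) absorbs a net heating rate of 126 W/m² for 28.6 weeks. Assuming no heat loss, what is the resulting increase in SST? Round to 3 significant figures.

2.59 K

Areal heat capacity C = ρ c_p D = 1030 × 4170 × 196 = 8.42×10^8 J/(m^2 K).
Net heat input Q = F Δt = 126 × (28.6 weeks × 6.048×10^5 s/week) = 2.18×10^9 J/m².
ΔT = Q / C = 2.18×10^9 / 8.42×10^8 = 2.59 K.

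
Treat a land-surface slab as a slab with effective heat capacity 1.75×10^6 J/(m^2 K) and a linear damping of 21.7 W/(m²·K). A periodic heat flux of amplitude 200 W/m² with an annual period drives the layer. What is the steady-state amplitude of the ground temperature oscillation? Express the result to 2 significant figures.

9.2 K

Areal heat capacity C = 1.75×10^6 J/(m^2 K) (given).
Angular frequency ω = 2π / T = 2π / 3.15×10^7 s = 1.99×10^-7 s⁻¹.
√((Cω)² + λ²) = √((0.349)² + 21.7²) = 21.7 W/(m²·K).
Amplitude A = F₀ / √((Cω)²+λ²) = 200 / 21.7 = 9.22 K.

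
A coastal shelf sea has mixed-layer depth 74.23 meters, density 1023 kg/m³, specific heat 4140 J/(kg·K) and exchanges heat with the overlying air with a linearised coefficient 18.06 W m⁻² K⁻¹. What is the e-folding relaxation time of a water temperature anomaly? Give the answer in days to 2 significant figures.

Areal heat capacity C = ρ c_p D = 1023 × 4140 × 74.23 = 3.14×10^8 J m⁻² K⁻¹.
Relaxation time τ = C / λ = 3.14×10^8 / 18.06 = 1.74×10^7 s.
In days: 1.74×10^7 s / (86400 s/day) = 201 days.

200 days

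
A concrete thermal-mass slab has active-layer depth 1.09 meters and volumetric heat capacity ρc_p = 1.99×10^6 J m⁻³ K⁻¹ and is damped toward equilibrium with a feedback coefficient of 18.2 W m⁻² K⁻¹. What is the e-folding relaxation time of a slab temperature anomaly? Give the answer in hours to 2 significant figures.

Areal heat capacity C = ρc_p × D = 1.99×10^6 × 1.09 = 2.17×10^6 J/(m²·K).
Relaxation time τ = C / λ = 2.17×10^6 / 18.2 = 1.19×10^5 s.
In hours: 1.19×10^5 s / (3600 s/hour) = 33.1 hours.

33 hours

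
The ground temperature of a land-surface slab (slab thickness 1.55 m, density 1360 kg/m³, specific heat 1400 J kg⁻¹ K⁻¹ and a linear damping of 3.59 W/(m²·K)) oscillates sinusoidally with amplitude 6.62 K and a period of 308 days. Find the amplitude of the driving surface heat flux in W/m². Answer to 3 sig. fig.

Areal heat capacity C = ρ c_p D = 1360 × 1400 × 1.55 = 2.95×10^6 J m⁻² K⁻¹.
ω = 2π / 2.66×10^7 s = 2.36×10^-7 s⁻¹.
√((Cω)² + λ²) = √((0.697)² + 3.59²) = 3.66 W/(m²·K).
F₀ = A × √((Cω)²+λ²) = 6.62 × 3.66 = 24.2 W/m².

24.2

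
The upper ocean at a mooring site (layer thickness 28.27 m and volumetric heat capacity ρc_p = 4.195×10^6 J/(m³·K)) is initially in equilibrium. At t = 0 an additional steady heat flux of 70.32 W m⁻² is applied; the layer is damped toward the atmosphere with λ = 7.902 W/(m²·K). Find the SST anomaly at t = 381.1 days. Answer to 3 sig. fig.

Areal heat capacity C = ρc_p × D = 4.195×10^6 × 28.27 = 1.19×10^8 J m⁻² K⁻¹.
τ = C / λ = 1.19×10^8 / 7.902 = 1.50×10^7 s.
Equilibrium anomaly ΔT_eq = F / λ = 70.32 / 7.902 = 8.90 K.
t = 381.1 days = 3.29×10^7 s, so t/τ = 2.19.
ΔT(t) = ΔT_eq (1 − e^(−t/τ)) = 8.90 × (1 − e^−2.19) = 7.91 K.

7.91 K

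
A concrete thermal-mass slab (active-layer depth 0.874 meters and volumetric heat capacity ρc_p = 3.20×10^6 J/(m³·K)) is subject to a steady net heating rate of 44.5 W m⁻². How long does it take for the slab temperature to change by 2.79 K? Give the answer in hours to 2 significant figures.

Areal heat capacity C = ρc_p × D = 3.20×10^6 × 0.874 = 2.80×10^6 J/(m²·K).
Time required: Δt = C ΔT / F = 2.80×10^6 × 2.79 / 44.5 = 1.75×10^5 s.
In hours: 1.75×10^5 s / (3600 s/hour) = 48.7 hours.

49 hours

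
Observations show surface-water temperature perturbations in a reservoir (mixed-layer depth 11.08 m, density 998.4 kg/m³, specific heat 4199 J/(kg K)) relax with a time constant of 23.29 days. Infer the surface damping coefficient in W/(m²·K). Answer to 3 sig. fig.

Areal heat capacity C = ρ c_p D = 998.4 × 4199 × 11.08 = 4.65×10^7 J m⁻² K⁻¹.
τ = 23.29 days = 2.01×10^6 s.
λ = C / τ = 4.65×10^7 / 2.01×10^6 = 23.1 W/(m²·K).

23.1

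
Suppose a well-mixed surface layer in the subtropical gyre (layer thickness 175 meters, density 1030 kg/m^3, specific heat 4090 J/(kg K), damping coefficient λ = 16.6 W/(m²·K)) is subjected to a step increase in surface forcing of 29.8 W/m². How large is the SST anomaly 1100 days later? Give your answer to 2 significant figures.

1.6 K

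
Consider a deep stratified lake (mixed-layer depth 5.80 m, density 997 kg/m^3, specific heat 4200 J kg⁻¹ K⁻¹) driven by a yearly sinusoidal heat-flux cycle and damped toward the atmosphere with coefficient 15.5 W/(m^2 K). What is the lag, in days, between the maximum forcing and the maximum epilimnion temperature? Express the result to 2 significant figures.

Areal heat capacity C = ρ c_p D = 997 × 4200 × 5.80 = 2.43×10^7 J/(m²·K).
ω = 2π / 3.15×10^7 s = 1.99×10^-7 s⁻¹.
Phase lag φ = arctan(Cω/λ) = arctan(4.84/15.5) = 0.303 rad.
Time lag = φ / ω = 0.303 / 1.99×10^-7 = 1.52×10^6 s = 17.6 days.

18 days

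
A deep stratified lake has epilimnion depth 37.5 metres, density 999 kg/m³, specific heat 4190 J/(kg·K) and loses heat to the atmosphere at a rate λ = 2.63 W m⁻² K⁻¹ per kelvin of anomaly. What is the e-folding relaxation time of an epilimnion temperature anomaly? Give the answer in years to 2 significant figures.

1.9 years

Areal heat capacity C = ρ c_p D = 999 × 4190 × 37.5 = 1.57×10^8 J m⁻² K⁻¹.
Relaxation time τ = C / λ = 1.57×10^8 / 2.63 = 5.97×10^7 s.
In years: 5.97×10^7 s / (3.156×10^7 s/year) = 1.89 years.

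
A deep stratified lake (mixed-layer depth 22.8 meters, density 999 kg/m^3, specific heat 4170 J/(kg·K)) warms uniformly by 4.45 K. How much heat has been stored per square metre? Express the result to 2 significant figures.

4.2×10^8

Areal heat capacity C = ρ c_p D = 999 × 4170 × 22.8 = 9.50×10^7 J m⁻² K⁻¹.
ΔQ = C ΔT = 9.50×10^7 × 4.45 = 4.23×10^8 J/m².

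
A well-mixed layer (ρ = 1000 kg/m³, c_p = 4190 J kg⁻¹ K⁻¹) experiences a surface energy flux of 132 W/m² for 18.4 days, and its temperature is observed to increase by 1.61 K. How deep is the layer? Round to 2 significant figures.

Heat input Q = F Δt = 132 × 1.59×10^6 s = 2.10×10^8 J/m².
Required areal heat capacity C = Q / ΔT = 1.30×10^8 J/(m²·K).
Depth D = C / (ρ c_p) = 1.30×10^8 / (1000 × 4190) = 31.1 m.

31 m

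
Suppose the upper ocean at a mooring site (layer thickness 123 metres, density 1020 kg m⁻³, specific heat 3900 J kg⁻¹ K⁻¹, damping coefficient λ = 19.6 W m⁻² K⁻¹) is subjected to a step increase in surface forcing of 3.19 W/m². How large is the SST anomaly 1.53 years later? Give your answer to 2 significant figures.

Areal heat capacity C = ρ c_p D = 1020 × 3900 × 123 = 4.89×10^8 J/(m^2 K).
τ = C / λ = 4.89×10^8 / 19.6 = 2.50×10^7 s.
Equilibrium anomaly ΔT_eq = F / λ = 3.19 / 19.6 = 0.163 K.
t = 1.53 years = 4.83×10^7 s, so t/τ = 1.93.
ΔT(t) = ΔT_eq (1 − e^(−t/τ)) = 0.163 × (1 − e^−1.93) = 0.139 K.

0.14 K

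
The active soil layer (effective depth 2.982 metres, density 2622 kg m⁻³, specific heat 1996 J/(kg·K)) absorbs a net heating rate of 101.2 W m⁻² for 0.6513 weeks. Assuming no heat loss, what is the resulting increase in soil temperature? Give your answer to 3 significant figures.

Areal heat capacity C = ρ c_p D = 2622 × 1996 × 2.982 = 1.56×10^7 J/(m²·K).
Net heat input Q = F Δt = 101.2 × (0.6513 weeks × 6.048×10^5 s/week) = 3.99×10^7 J/m².
ΔT = Q / C = 3.99×10^7 / 1.56×10^7 = 2.55 K.

2.55 K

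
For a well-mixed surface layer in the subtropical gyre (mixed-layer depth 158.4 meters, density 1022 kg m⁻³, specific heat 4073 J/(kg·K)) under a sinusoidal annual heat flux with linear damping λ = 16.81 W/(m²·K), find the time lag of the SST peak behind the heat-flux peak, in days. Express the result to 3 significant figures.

Areal heat capacity C = ρ c_p D = 1022 × 4073 × 158.4 = 6.59×10^8 J/(m^2 K).
ω = 2π / 3.15×10^7 s = 1.99×10^-7 s⁻¹.
Phase lag φ = arctan(Cω/λ) = arctan(131/16.81) = 1.44 rad.
Time lag = φ / ω = 1.44 / 1.99×10^-7 = 7.25×10^6 s = 83.9 days.

83.9 days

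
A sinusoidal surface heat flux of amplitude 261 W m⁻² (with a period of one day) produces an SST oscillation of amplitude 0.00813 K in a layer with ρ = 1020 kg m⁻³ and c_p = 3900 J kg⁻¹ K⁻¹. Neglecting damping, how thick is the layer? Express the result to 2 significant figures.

110 m

ω = 2π / 86400 s = 7.27×10^-5 s⁻¹.
Required C = F₀ / (A ω) = 261 / (0.00813 × 7.27×10^-5) = 4.41×10^8 J/(m²·K).
D = C / (ρ c_p) = 4.41×10^8 / (1020 × 3900) = 111 m.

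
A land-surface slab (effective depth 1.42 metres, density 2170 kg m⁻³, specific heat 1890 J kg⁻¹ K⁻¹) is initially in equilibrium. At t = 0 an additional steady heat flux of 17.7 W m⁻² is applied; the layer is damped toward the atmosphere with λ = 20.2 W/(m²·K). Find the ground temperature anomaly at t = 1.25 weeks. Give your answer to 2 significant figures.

Areal heat capacity C = ρ c_p D = 2170 × 1890 × 1.42 = 5.82×10^6 J/(m^2 K).
τ = C / λ = 5.82×10^6 / 20.2 = 2.88×10^5 s.
Equilibrium anomaly ΔT_eq = F / λ = 17.7 / 20.2 = 0.876 K.
t = 1.25 weeks = 7.56×10^5 s, so t/τ = 2.62.
ΔT(t) = ΔT_eq (1 − e^(−t/τ)) = 0.876 × (1 − e^−2.62) = 0.813 K.

0.81 K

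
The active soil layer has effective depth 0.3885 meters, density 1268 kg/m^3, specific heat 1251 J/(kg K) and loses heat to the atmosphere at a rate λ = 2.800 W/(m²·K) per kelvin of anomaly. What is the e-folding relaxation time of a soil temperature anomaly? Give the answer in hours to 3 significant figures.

61.1 hours

Areal heat capacity C = ρ c_p D = 1268 × 1251 × 0.3885 = 6.16×10^5 J/(m^2 K).
Relaxation time τ = C / λ = 6.16×10^5 / 2.800 = 2.20×10^5 s.
In hours: 2.20×10^5 s / (3600 s/hour) = 61.1 hours.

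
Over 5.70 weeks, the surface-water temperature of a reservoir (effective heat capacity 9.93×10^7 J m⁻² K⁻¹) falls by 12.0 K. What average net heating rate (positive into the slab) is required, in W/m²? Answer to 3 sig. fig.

-346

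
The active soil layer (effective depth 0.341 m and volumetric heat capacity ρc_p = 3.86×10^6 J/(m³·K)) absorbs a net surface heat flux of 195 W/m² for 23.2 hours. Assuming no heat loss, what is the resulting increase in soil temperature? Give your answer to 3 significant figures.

Areal heat capacity C = ρc_p × D = 3.86×10^6 × 0.341 = 1.32×10^6 J m⁻² K⁻¹.
Net heat input Q = F Δt = 195 × (23.2 hours × 3600 s/hour) = 1.63×10^7 J/m².
ΔT = Q / C = 1.63×10^7 / 1.32×10^6 = 12.4 K.

12.4 K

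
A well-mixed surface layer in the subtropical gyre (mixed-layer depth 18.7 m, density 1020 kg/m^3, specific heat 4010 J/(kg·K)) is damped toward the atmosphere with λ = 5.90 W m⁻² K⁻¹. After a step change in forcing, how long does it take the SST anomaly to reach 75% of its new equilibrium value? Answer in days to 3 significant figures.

Areal heat capacity C = ρ c_p D = 1020 × 4010 × 18.7 = 7.65×10^7 J/(m^2 K).
τ = C / λ = 7.65×10^7 / 5.90 = 1.30×10^7 s.
Fraction reached: 1 − e^(−t/τ) = 0.75 ⇒ t = −τ ln(1 − 0.75) = τ × 1.39.
t = 1.80×10^7 s = 208 days.

208 days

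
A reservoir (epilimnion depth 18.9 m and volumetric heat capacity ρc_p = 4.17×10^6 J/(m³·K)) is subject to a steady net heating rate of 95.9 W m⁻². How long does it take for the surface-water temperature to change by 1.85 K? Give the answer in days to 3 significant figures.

17.6 days

Areal heat capacity C = ρc_p × D = 4.17×10^6 × 18.9 = 7.88×10^7 J/(m²·K).
Time required: Δt = C ΔT / F = 7.88×10^7 × 1.85 / 95.9 = 1.52×10^6 s.
In days: 1.52×10^6 s / (86400 s/day) = 17.6 days.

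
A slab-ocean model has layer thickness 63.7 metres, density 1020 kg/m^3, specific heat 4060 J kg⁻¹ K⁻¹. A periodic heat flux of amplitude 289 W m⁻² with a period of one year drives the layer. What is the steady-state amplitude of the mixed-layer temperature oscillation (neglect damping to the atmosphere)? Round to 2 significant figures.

5.5 K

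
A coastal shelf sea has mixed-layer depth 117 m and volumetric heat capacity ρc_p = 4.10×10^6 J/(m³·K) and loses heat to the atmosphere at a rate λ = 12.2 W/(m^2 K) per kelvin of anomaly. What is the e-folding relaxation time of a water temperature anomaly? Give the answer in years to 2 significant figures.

1.2 years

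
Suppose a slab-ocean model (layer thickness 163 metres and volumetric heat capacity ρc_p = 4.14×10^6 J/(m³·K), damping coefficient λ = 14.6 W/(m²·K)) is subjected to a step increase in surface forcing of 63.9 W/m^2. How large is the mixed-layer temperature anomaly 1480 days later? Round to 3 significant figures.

Areal heat capacity C = ρc_p × D = 4.14×10^6 × 163 = 6.75×10^8 J/(m^2 K).
τ = C / λ = 6.75×10^8 / 14.6 = 4.62×10^7 s.
Equilibrium anomaly ΔT_eq = F / λ = 63.9 / 14.6 = 4.38 K.
t = 1480 days = 1.28×10^8 s, so t/τ = 2.77.
ΔT(t) = ΔT_eq (1 − e^(−t/τ)) = 4.38 × (1 − e^−2.77) = 4.10 K.

4.10 K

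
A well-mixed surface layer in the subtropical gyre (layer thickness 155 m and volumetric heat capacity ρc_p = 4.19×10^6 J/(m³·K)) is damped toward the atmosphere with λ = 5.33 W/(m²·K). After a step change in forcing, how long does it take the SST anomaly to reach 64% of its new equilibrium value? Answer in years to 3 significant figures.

3.94 years

Areal heat capacity C = ρc_p × D = 4.19×10^6 × 155 = 6.49×10^8 J/(m²·K).
τ = C / λ = 6.49×10^8 / 5.33 = 1.22×10^8 s.
Fraction reached: 1 − e^(−t/τ) = 0.64 ⇒ t = −τ ln(1 − 0.64) = τ × 1.02.
t = 1.24×10^8 s = 3.94 years.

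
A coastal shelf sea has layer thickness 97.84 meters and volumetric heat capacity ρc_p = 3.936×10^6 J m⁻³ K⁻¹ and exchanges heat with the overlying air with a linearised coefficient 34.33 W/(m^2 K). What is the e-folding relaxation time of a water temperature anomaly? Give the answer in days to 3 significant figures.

130 days

Areal heat capacity C = ρc_p × D = 3.936×10^6 × 97.84 = 3.85×10^8 J/(m²·K).
Relaxation time τ = C / λ = 3.85×10^8 / 34.33 = 1.12×10^7 s.
In days: 1.12×10^7 s / (86400 s/day) = 130 days.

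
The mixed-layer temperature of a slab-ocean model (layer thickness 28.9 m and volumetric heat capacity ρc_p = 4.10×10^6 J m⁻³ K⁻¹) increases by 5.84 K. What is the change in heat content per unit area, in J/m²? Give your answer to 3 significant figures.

6.92×10^8

Areal heat capacity C = ρc_p × D = 4.10×10^6 × 28.9 = 1.18×10^8 J m⁻² K⁻¹.
ΔQ = C ΔT = 1.18×10^8 × 5.84 = 6.92×10^8 J/m².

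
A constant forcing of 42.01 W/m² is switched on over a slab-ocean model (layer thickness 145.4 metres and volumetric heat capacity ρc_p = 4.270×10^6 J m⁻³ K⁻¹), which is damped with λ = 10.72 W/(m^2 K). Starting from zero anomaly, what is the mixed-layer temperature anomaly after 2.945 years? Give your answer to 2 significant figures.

3.1 K

Areal heat capacity C = ρc_p × D = 4.270×10^6 × 145.4 = 6.21×10^8 J/(m²·K).
τ = C / λ = 6.21×10^8 / 10.72 = 5.79×10^7 s.
Equilibrium anomaly ΔT_eq = F / λ = 42.01 / 10.72 = 3.92 K.
t = 2.945 years = 9.29×10^7 s, so t/τ = 1.60.
ΔT(t) = ΔT_eq (1 − e^(−t/τ)) = 3.92 × (1 − e^−1.60) = 3.13 K.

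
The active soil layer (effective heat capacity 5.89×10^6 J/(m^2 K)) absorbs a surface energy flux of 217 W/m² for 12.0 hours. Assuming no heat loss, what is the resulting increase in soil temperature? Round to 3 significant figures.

Areal heat capacity C = 5.89×10^6 J/(m^2 K) (given).
Net heat input Q = F Δt = 217 × (12.0 hours × 3600 s/hour) = 9.37×10^6 J/m².
ΔT = Q / C = 9.37×10^6 / 5.89×10^6 = 1.59 K.

1.59 K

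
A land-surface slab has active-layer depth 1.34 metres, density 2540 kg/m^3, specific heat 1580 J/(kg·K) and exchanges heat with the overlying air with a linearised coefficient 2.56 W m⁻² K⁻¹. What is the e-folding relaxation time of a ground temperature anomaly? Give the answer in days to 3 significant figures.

Areal heat capacity C = ρ c_p D = 2540 × 1580 × 1.34 = 5.38×10^6 J m⁻² K⁻¹.
Relaxation time τ = C / λ = 5.38×10^6 / 2.56 = 2.10×10^6 s.
In days: 2.10×10^6 s / (86400 s/day) = 24.3 days.

24.3 days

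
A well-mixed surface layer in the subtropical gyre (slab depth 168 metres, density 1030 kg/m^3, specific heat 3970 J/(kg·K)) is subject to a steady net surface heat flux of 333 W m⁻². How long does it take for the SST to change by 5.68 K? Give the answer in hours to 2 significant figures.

3300 hours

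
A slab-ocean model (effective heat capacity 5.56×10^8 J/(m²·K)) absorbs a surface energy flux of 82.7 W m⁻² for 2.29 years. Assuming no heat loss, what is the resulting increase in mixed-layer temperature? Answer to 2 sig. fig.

11 K

Areal heat capacity C = 5.56×10^8 J/(m²·K) (given).
Net heat input Q = F Δt = 82.7 × (2.29 years × 3.156×10^7 s/year) = 5.98×10^9 J/m².
ΔT = Q / C = 5.98×10^9 / 5.56×10^8 = 10.7 K.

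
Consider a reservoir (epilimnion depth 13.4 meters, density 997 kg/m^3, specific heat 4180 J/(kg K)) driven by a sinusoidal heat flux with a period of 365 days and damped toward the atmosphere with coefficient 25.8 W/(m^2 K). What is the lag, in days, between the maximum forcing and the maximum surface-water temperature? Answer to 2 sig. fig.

Areal heat capacity C = ρ c_p D = 997 × 4180 × 13.4 = 5.58×10^7 J m⁻² K⁻¹.
ω = 2π / 3.15×10^7 s = 1.99×10^-7 s⁻¹.
Phase lag φ = arctan(Cω/λ) = arctan(11.1/25.8) = 0.407 rad.
Time lag = φ / ω = 0.407 / 1.99×10^-7 = 2.04×10^6 s = 23.7 days.

24 days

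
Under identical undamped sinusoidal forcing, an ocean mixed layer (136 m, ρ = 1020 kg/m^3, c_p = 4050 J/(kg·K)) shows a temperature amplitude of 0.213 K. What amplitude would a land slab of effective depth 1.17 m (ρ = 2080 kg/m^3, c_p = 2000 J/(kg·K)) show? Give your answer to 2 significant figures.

25 K

C_ocean = 5.62×10^8 J/(m²·K); C_land = 4.87×10^6 J/(m²·K).
A ∝ 1/C ⇒ A_land = A_ocean × C_ocean/C_land = 0.213 × 115 = 24.6 K.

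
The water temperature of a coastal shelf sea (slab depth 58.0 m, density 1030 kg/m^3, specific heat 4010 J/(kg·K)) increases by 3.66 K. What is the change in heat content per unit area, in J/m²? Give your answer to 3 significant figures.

8.77×10^8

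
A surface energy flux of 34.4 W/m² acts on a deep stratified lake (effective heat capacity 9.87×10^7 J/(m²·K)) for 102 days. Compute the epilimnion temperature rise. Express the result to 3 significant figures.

3.07 K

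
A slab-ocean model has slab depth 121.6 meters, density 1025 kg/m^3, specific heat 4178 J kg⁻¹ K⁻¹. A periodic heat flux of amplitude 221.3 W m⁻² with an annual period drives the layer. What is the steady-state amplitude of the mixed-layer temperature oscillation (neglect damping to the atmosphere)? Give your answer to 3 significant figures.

2.13 K

Areal heat capacity C = ρ c_p D = 1025 × 4178 × 121.6 = 5.21×10^8 J/(m^2 K).
Angular frequency ω = 2π / T = 2π / 3.15×10^7 s = 1.99×10^-7 s⁻¹.
Cω = 5.21×10^8 × 1.99×10^-7 = 104 W/(m²·K).
Amplitude A = F₀ / (Cω) = 221.3 / 104 = 2.13 K.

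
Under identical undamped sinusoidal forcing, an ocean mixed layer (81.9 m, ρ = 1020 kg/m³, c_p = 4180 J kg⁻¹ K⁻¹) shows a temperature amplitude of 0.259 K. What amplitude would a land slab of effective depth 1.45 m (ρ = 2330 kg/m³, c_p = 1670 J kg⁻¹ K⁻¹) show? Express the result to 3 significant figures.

16.0 K

C_ocean = 3.49×10^8 J/(m²·K); C_land = 5.64×10^6 J/(m²·K).
A ∝ 1/C ⇒ A_land = A_ocean × C_ocean/C_land = 0.259 × 61.9 = 16.0 K.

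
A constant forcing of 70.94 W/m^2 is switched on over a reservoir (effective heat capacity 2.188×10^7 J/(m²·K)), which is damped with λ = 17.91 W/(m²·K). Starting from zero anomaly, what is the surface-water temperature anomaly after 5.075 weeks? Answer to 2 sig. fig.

Areal heat capacity C = 2.188×10^7 J/(m²·K) (given).
τ = C / λ = 2.19×10^7 / 17.91 = 1.22×10^6 s.
Equilibrium anomaly ΔT_eq = F / λ = 70.94 / 17.91 = 3.96 K.
t = 5.075 weeks = 3.07×10^6 s, so t/τ = 2.51.
ΔT(t) = ΔT_eq (1 − e^(−t/τ)) = 3.96 × (1 − e^−2.51) = 3.64 K.

3.6 K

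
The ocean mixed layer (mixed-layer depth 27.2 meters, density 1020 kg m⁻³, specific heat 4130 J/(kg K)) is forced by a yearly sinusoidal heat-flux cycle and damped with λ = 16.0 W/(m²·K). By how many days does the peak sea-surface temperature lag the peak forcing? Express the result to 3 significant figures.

55.7 days

Areal heat capacity C = ρ c_p D = 1020 × 4130 × 27.2 = 1.15×10^8 J m⁻² K⁻¹.
ω = 2π / 3.15×10^7 s = 1.99×10^-7 s⁻¹.
Phase lag φ = arctan(Cω/λ) = arctan(22.8/16.0) = 0.959 rad.
Time lag = φ / ω = 0.959 / 1.99×10^-7 = 4.82×10^6 s = 55.7 days.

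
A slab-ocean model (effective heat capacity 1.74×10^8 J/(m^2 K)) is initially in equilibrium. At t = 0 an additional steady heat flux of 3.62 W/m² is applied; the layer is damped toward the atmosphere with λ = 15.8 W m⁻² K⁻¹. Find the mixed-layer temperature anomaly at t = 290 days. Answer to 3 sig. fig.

Areal heat capacity C = 1.74×10^8 J/(m^2 K) (given).
τ = C / λ = 1.74×10^8 / 15.8 = 1.10×10^7 s.
Equilibrium anomaly ΔT_eq = F / λ = 3.62 / 15.8 = 0.229 K.
t = 290 days = 2.51×10^7 s, so t/τ = 2.28.
ΔT(t) = ΔT_eq (1 − e^(−t/τ)) = 0.229 × (1 − e^−2.28) = 0.206 K.

0.206 K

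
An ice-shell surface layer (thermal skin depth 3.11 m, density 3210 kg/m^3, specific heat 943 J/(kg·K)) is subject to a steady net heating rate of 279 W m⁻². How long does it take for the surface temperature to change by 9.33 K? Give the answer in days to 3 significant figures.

Areal heat capacity C = ρ c_p D = 3210 × 943 × 3.11 = 9.41×10^6 J/(m^2 K).
Time required: Δt = C ΔT / F = 9.41×10^6 × 9.33 / 279 = 3.15×10^5 s.
In days: 3.15×10^5 s / (86400 s/day) = 3.64 days.

3.64 days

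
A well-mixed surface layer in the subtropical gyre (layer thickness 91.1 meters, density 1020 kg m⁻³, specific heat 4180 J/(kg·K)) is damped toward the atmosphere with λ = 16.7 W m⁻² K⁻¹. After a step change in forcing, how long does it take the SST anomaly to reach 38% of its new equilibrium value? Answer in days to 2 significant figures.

130 days

Areal heat capacity C = ρ c_p D = 1020 × 4180 × 91.1 = 3.88×10^8 J m⁻² K⁻¹.
τ = C / λ = 3.88×10^8 / 16.7 = 2.33×10^7 s.
Fraction reached: 1 − e^(−t/τ) = 0.38 ⇒ t = −τ ln(1 − 0.38) = τ × 0.478.
t = 1.11×10^7 s = 129 days.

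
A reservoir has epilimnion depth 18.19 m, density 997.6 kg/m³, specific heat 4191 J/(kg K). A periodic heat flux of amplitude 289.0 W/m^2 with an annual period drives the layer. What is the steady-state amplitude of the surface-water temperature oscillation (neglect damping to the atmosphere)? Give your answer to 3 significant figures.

Areal heat capacity C = ρ c_p D = 997.6 × 4191 × 18.19 = 7.61×10^7 J m⁻² K⁻¹.
Angular frequency ω = 2π / T = 2π / 3.15×10^7 s = 1.99×10^-7 s⁻¹.
Cω = 7.61×10^7 × 1.99×10^-7 = 15.2 W/(m²·K).
Amplitude A = F₀ / (Cω) = 289.0 / 15.2 = 19.1 K.

19.1 K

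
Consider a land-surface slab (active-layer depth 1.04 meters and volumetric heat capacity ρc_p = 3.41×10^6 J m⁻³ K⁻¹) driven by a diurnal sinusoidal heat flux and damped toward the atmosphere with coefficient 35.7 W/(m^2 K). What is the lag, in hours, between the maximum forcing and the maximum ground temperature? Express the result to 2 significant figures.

Areal heat capacity C = ρc_p × D = 3.41×10^6 × 1.04 = 3.55×10^6 J m⁻² K⁻¹.
ω = 2π / 86400 s = 7.27×10^-5 s⁻¹.
Phase lag φ = arctan(Cω/λ) = arctan(258/35.7) = 1.43 rad.
Time lag = φ / ω = 1.43 / 7.27×10^-5 = 19700 s = 5.47 hours.

5.5 hours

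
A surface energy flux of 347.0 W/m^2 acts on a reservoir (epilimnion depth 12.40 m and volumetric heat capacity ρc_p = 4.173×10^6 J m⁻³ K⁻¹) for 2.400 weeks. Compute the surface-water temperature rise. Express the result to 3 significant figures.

9.73 K

Areal heat capacity C = ρc_p × D = 4.173×10^6 × 12.40 = 5.17×10^7 J m⁻² K⁻¹.
Net heat input Q = F Δt = 347.0 × (2.400 weeks × 6.048×10^5 s/week) = 5.04×10^8 J/m².
ΔT = Q / C = 5.04×10^8 / 5.17×10^7 = 9.73 K.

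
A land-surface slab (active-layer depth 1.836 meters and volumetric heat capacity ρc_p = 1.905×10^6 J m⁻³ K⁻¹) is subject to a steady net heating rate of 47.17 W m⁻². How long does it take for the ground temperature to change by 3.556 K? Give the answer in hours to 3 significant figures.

Areal heat capacity C = ρc_p × D = 1.905×10^6 × 1.836 = 3.50×10^6 J m⁻² K⁻¹.
Time required: Δt = C ΔT / F = 3.50×10^6 × 3.556 / 47.17 = 2.64×10^5 s.
In hours: 2.64×10^5 s / (3600 s/hour) = 73.2 hours.

73.2 hours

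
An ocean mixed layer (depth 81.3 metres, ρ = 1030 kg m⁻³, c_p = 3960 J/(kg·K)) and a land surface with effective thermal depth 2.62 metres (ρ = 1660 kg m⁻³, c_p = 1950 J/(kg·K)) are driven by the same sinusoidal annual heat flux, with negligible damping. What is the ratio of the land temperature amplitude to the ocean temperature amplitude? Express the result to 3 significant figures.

C_ocean = 1030 × 3960 × 81.3 = 3.32×10^8 J/(m²·K).
C_land = 1660 × 1950 × 2.62 = 8.48×10^6 J/(m²·K).
Undamped amplitude ∝ 1/C, so A_land/A_ocean = C_ocean/C_land = 39.1.

39.1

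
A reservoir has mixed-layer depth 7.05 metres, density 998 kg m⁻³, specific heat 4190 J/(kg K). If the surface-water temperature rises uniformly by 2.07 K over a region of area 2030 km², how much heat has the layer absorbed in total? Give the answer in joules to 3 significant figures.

1.24×10^17 J

Areal heat capacity C = ρ c_p D = 998 × 4190 × 7.05 = 2.95×10^7 J/(m²·K).
Heat per unit area: q = C ΔT = 2.95×10^7 × 2.07 = 6.10×10^7 J/m².
Total heat: Q = q × A = 6.10×10^7 × (2030 × 10⁶ m²) = 1.24×10^17 J.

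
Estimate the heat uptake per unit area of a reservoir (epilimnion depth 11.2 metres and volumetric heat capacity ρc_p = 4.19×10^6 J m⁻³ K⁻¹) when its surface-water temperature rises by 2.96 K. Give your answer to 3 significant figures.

Areal heat capacity C = ρc_p × D = 4.19×10^6 × 11.2 = 4.69×10^7 J m⁻² K⁻¹.
ΔQ = C ΔT = 4.69×10^7 × 2.96 = 1.39×10^8 J/m².

1.39×10^8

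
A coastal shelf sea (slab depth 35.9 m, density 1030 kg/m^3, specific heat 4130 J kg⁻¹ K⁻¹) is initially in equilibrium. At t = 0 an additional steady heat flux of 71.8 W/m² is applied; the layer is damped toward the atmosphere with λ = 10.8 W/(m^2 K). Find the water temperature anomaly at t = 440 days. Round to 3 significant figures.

Areal heat capacity C = ρ c_p D = 1030 × 4130 × 35.9 = 1.53×10^8 J/(m²·K).
τ = C / λ = 1.53×10^8 / 10.8 = 1.41×10^7 s.
Equilibrium anomaly ΔT_eq = F / λ = 71.8 / 10.8 = 6.65 K.
t = 440 days = 3.80×10^7 s, so t/τ = 2.69.
ΔT(t) = ΔT_eq (1 − e^(−t/τ)) = 6.65 × (1 − e^−2.69) = 6.20 K.

6.20 K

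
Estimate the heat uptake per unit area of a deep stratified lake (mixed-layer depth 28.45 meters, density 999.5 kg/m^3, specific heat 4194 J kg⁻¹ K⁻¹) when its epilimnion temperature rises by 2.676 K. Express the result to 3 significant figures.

Areal heat capacity C = ρ c_p D = 999.5 × 4194 × 28.45 = 1.19×10^8 J/(m²·K).
ΔQ = C ΔT = 1.19×10^8 × 2.676 = 3.19×10^8 J/m².

3.19×10^8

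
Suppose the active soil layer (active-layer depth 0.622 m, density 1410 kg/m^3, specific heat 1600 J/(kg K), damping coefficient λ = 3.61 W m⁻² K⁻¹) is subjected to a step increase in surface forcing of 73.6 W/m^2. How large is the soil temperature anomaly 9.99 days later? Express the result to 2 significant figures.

18 K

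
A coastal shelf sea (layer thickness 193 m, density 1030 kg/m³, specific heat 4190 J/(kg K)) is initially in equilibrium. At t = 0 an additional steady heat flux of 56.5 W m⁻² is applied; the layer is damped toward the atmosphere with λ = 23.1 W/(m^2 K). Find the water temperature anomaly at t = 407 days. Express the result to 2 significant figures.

Areal heat capacity C = ρ c_p D = 1030 × 4190 × 193 = 8.33×10^8 J m⁻² K⁻¹.
τ = C / λ = 8.33×10^8 / 23.1 = 3.61×10^7 s.
Equilibrium anomaly ΔT_eq = F / λ = 56.5 / 23.1 = 2.45 K.
t = 407 days = 3.52×10^7 s, so t/τ = 0.975.
ΔT(t) = ΔT_eq (1 − e^(−t/τ)) = 2.45 × (1 − e^−0.975) = 1.52 K.

1.5 K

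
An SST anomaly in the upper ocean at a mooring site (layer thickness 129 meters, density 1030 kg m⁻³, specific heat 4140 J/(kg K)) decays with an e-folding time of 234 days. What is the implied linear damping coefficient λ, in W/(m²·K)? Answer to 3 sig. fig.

27.2

Areal heat capacity C = ρ c_p D = 1030 × 4140 × 129 = 5.50×10^8 J/(m^2 K).
τ = 234 days = 2.02×10^7 s.
λ = C / τ = 5.50×10^8 / 2.02×10^7 = 27.2 W/(m²·K).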